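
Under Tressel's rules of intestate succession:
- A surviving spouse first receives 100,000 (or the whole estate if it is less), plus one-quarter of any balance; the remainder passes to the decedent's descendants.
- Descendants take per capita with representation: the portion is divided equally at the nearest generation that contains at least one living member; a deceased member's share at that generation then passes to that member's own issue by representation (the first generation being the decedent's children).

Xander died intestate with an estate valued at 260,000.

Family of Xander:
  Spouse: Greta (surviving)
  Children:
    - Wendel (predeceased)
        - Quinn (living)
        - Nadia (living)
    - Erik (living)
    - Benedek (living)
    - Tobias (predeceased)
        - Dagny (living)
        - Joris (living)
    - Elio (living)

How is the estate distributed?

Greta: 140,000; Quinn: 12,000; Nadia: 12,000; Erik: 24,000; Benedek: 24,000; Dagny: 12,000; Joris: 12,000; Elio: 24,000

Greta first takes 100,000, leaving a balance of 160,000. Greta then takes one-quarter of the balance (40,000), for a total of 140,000. The remaining 120,000 passes to the descendants.
The descendants' portion (120,000) is divided into 5 shares of 24,000: Erik, Benedek, and Elio each take 24,000; Wendel's 24,000 share passes to Wendel's issue; Tobias's 24,000 share passes to Tobias's issue.
Wendel's share (24,000) is divided into 2 shares of 12,000: Quinn and Nadia each take 12,000.
Tobias's share (24,000) is divided into 2 shares of 12,000: Dagny and Joris each take 12,000.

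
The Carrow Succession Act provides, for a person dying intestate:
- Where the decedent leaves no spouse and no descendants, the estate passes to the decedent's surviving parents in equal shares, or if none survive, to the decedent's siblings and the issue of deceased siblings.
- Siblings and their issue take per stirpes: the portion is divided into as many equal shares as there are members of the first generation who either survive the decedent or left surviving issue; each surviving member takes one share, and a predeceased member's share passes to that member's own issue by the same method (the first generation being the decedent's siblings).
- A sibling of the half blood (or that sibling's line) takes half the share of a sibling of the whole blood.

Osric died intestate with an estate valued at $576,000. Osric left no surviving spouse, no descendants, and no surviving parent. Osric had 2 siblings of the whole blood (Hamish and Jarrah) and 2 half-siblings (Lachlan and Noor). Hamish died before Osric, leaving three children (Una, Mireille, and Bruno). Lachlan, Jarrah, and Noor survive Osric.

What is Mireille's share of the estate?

Mireille receives $64,000.

The entire $576,000 passes to the siblings and their issue.
Counting each half-blood sibling's line as half a unit, there are 3 units in $576,000, so one unit is $192,000. Whole-blood lines (Hamish and Jarrah) take $192,000 each; half-blood lines (Lachlan and Noor) take $96,000 each.
Hamish's share ($192,000) is divided into 3 shares of $64,000: Una, Mireille, and Bruno each take $64,000.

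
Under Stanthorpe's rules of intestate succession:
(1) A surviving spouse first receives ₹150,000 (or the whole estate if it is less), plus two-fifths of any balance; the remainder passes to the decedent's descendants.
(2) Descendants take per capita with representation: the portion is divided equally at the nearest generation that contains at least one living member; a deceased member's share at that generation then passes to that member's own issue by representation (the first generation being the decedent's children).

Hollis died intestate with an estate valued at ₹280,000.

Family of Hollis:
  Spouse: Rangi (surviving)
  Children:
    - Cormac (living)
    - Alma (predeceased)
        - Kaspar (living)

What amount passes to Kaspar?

Rangi first takes ₹150,000, leaving a balance of ₹130,000. Rangi then takes two-fifths of the balance (₹52,000), for a total of ₹202,000. The remaining ₹78,000 passes to the descendants.
The descendants' portion (₹78,000) is divided into 2 shares of ₹39,000: Cormac takes ₹39,000; Alma's ₹39,000 share passes to Alma's issue.
Alma's share (₹39,000) passes entirely to Kaspar.

Kaspar receives ₹39,000.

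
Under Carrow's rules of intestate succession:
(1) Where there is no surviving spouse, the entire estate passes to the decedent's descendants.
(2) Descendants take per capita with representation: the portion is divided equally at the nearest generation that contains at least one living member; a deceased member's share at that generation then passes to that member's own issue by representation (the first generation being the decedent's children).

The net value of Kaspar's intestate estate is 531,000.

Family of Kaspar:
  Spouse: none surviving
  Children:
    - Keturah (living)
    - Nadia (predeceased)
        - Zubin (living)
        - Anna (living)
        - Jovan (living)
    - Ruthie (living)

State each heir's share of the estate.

The entire 531,000 passes to the descendants.
That amount (531,000) is divided into 3 shares of 177,000: Keturah and Ruthie each take 177,000; Nadia's 177,000 share passes to Nadia's issue.
Nadia's share (177,000) is divided into 3 shares of 59,000: Zubin, Anna, and Jovan each take 59,000.

Keturah: 177,000; Zubin: 59,000; Anna: 59,000; Jovan: 59,000; Ruthie: 177,000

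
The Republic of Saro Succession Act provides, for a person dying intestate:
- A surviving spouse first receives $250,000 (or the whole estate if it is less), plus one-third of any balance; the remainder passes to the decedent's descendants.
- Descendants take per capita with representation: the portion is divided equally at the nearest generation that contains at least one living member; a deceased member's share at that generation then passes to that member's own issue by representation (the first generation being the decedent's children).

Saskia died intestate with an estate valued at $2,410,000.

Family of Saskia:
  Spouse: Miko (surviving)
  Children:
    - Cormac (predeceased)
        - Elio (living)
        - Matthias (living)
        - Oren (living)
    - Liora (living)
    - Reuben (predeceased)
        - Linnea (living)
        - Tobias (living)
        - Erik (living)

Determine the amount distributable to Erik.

Erik receives $160,000.

Miko first takes $250,000, leaving a balance of $2,160,000. Miko then takes one-third of the balance ($720,000), for a total of $970,000. The remaining $1,440,000 passes to the descendants.
The descendants' portion ($1,440,000) is divided into 3 shares of $480,000: Liora takes $480,000; Cormac's $480,000 share passes to Cormac's issue; Reuben's $480,000 share passes to Reuben's issue.
Cormac's share ($480,000) is divided into 3 shares of $160,000: Elio, Matthias, and Oren each take $160,000.
Reuben's share ($480,000) is divided into 3 shares of $160,000: Linnea, Tobias, and Erik each take $160,000.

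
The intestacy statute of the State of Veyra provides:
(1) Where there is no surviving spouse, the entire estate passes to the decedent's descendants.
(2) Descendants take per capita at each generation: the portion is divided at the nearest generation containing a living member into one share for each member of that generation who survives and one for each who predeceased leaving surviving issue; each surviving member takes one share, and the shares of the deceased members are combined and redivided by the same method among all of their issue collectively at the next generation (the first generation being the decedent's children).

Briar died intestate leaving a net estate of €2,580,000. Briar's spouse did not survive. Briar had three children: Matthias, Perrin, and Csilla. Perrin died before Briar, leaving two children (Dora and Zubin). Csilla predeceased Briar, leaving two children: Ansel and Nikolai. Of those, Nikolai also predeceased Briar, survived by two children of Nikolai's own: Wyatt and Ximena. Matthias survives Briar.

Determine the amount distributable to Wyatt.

The entire €2,580,000 passes to the descendants.
That amount (€2,580,000) is divided at the children's generation into 3 shares of €860,000. Matthias takes €860,000. The 2 shares of the deceased (Perrin and Csilla) are combined into a pool of €1,720,000.
That pool (€1,720,000) is divided at the grandchildren's generation into 4 shares of €430,000. Dora, Zubin, and Ansel each take €430,000. The remaining share for the deceased Nikolai (€430,000) is carried to the next generation.
That pool (€430,000) is divided at the great-grandchildren's generation equally among Wyatt and Ximena: €215,000 each.

Wyatt receives €215,000.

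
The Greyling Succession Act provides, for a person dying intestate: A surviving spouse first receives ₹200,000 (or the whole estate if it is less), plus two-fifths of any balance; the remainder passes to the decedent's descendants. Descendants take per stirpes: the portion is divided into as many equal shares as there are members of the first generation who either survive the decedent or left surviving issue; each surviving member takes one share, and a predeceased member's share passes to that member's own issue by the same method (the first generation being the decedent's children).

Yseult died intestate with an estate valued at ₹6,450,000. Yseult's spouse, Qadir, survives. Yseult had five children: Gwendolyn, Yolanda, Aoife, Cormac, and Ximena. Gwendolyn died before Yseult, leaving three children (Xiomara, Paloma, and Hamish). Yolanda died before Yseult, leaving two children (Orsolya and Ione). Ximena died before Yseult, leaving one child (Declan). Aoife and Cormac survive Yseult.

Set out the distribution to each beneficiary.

Qadir: ₹2,700,000; Xiomara: ₹250,000; Paloma: ₹250,000; Hamish: ₹250,000; Orsolya: ₹375,000; Ione: ₹375,000; Aoife: ₹750,000; Cormac: ₹750,000; Declan: ₹750,000

Qadir first takes ₹200,000, leaving a balance of ₹6,250,000. Qadir then takes two-fifths of the balance (₹2,500,000), for a total of ₹2,700,000. The remaining ₹3,750,000 passes to the descendants.
The descendants' portion (₹3,750,000) is divided into 5 shares of ₹750,000: Aoife and Cormac each take ₹750,000; Gwendolyn's ₹750,000 share passes to Gwendolyn's issue; Yolanda's ₹750,000 share passes to Yolanda's issue; Ximena's ₹750,000 share passes to Ximena's issue.
Gwendolyn's share (₹750,000) is divided into 3 shares of ₹250,000: Xiomara, Paloma, and Hamish each take ₹250,000.
Yolanda's share (₹750,000) is divided into 2 shares of ₹375,000: Orsolya and Ione each take ₹375,000.
Ximena's share (₹750,000) passes entirely to Declan.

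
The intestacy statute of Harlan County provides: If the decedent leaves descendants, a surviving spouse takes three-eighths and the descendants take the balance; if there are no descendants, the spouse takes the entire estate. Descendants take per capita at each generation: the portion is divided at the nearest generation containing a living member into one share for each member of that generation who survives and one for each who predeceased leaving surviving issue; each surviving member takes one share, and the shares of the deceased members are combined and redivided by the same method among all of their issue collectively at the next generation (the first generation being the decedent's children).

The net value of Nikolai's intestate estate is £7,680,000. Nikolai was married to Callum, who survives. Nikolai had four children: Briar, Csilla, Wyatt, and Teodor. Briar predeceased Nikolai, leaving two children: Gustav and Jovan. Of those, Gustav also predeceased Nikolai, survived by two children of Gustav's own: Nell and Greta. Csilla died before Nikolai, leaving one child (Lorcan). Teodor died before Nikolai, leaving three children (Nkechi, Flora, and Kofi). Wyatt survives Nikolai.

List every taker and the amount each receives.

Callum: £2,880,000; Nell: £300,000; Greta: £300,000; Jovan: £600,000; Lorcan: £600,000; Wyatt: £1,200,000; Nkechi: £600,000; Flora: £600,000; Kofi: £600,000

Callum takes three-eighths of £7,680,000 = £2,880,000. The remaining £4,800,000 passes to the descendants.
The descendants' portion (£4,800,000) is divided at the children's generation into 4 shares of £1,200,000. Wyatt takes £1,200,000. The 3 shares of the deceased (Briar, Csilla, and Teodor) are combined into a pool of £3,600,000.
That pool (£3,600,000) is divided at the grandchildren's generation into 6 shares of £600,000. Jovan, Lorcan, Nkechi, Flora, and Kofi each take £600,000. The remaining share for the deceased Gustav (£600,000) is carried to the next generation.
That pool (£600,000) is divided at the great-grandchildren's generation equally among Nell and Greta: £300,000 each.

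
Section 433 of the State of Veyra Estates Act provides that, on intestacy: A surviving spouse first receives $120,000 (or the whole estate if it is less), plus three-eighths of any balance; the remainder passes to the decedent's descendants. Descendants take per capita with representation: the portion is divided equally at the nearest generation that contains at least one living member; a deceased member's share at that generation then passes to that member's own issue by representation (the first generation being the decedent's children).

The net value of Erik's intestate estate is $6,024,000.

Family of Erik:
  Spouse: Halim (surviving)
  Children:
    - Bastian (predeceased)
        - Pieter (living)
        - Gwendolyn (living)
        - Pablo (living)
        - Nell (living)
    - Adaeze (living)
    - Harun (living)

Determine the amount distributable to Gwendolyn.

Halim first takes $120,000, leaving a balance of $5,904,000. Halim then takes three-eighths of the balance ($2,214,000), for a total of $2,334,000. The remaining $3,690,000 passes to the descendants.
The descendants' portion ($3,690,000) is divided into 3 shares of $1,230,000: Adaeze and Harun each take $1,230,000; Bastian's $1,230,000 share passes to Bastian's issue.
Bastian's share ($1,230,000) is divided into 4 shares of $307,500: Pieter, Gwendolyn, Pablo, and Nell each take $307,500.

Gwendolyn receives $307,500.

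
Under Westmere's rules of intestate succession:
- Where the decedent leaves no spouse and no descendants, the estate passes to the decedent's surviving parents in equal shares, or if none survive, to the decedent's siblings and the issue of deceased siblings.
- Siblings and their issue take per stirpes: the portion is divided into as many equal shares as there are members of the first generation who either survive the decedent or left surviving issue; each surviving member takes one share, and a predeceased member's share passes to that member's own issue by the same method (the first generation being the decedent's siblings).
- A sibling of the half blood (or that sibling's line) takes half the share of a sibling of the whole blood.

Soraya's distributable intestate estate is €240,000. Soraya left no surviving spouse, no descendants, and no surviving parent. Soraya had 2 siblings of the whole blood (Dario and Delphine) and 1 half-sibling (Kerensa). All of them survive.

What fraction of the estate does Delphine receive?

Delphine receives 2/5 of the estate.

The entire €240,000 passes to the siblings and their issue.
Counting each half-blood sibling's line as half a unit, there are 5/2 units in €240,000, so one unit is €96,000. Whole-blood lines (Dario and Delphine) take €96,000 each; half-blood lines (Kerensa) take €48,000 each.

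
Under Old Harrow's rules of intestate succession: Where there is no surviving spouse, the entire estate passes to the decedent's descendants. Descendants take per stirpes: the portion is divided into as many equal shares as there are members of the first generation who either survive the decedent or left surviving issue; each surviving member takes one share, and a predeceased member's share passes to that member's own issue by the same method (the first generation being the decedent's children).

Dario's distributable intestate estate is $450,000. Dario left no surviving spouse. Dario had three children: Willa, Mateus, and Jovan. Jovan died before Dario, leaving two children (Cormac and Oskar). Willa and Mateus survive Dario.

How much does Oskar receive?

Oskar receives $75,000.

The entire $450,000 passes to the descendants.
That amount ($450,000) is divided into 3 shares of $150,000: Willa and Mateus each take $150,000; Jovan's $150,000 share passes to Jovan's issue.
Jovan's share ($150,000) is divided into 2 shares of $75,000: Cormac and Oskar each take $75,000.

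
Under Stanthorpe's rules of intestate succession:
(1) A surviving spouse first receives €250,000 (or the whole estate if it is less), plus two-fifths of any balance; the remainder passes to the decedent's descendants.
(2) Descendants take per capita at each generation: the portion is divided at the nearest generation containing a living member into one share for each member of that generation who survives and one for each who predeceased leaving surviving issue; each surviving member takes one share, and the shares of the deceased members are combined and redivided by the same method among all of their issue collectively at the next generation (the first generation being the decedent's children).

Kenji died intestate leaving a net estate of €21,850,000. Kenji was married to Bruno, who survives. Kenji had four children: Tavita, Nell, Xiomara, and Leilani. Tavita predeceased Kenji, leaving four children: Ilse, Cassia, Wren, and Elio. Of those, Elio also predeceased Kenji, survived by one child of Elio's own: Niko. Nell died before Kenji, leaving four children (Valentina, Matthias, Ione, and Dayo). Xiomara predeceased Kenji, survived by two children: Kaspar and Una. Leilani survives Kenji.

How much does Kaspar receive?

Bruno first takes €250,000, leaving a balance of €21,600,000. Bruno then takes two-fifths of the balance (€8,640,000), for a total of €8,890,000. The remaining €12,960,000 passes to the descendants.
The descendants' portion (€12,960,000) is divided at the children's generation into 4 shares of €3,240,000. Leilani takes €3,240,000. The 3 shares of the deceased (Tavita, Nell, and Xiomara) are combined into a pool of €9,720,000.
That pool (€9,720,000) is divided at the grandchildren's generation into 10 shares of €972,000. Ilse, Cassia, Wren, Valentina, Matthias, Ione, Dayo, Kaspar, and Una each take €972,000. The remaining share for the deceased Elio (€972,000) is carried to the next generation.
That pool (€972,000) passes entirely to Niko, the sole taker at the great-grandchildren's generation.

Kaspar receives €972,000.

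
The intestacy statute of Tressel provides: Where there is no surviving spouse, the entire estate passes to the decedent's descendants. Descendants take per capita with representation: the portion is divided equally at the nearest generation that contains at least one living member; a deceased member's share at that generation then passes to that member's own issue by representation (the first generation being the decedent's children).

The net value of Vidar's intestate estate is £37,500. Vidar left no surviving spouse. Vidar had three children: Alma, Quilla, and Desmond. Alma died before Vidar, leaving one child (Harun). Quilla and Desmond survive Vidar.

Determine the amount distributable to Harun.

The entire £37,500 passes to the descendants.
That amount (£37,500) is divided into 3 shares of £12,500: Quilla and Desmond each take £12,500; Alma's £12,500 share passes to Alma's issue.
Alma's share (£12,500) passes entirely to Harun.

Harun receives £12,500.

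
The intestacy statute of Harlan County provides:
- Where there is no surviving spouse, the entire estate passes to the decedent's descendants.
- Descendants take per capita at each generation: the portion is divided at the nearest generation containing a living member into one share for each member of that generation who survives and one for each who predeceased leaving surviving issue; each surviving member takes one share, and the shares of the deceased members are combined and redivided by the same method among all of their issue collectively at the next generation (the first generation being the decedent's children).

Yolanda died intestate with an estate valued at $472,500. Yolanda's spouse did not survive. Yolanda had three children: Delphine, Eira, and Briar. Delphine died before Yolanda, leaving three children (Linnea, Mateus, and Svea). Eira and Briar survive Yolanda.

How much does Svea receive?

Svea receives $52,500.

The entire $472,500 passes to the descendants.
That amount ($472,500) is divided at the children's generation into 3 shares of $157,500. Eira and Briar each take $157,500. The remaining share for the deceased Delphine ($157,500) is carried to the next generation.
That pool ($157,500) is divided at the grandchildren's generation equally among Linnea, Mateus, and Svea: $52,500 each.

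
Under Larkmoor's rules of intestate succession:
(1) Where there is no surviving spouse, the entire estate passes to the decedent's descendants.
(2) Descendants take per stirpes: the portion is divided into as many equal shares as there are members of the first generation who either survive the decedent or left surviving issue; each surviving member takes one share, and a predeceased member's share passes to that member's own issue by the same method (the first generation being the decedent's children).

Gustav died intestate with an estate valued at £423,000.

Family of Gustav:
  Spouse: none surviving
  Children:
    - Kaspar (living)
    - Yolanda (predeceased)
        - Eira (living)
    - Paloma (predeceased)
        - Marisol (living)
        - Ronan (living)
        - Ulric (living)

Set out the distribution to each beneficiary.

The entire £423,000 passes to the descendants.
That amount (£423,000) is divided into 3 shares of £141,000: Kaspar takes £141,000; Yolanda's £141,000 share passes to Yolanda's issue; Paloma's £141,000 share passes to Paloma's issue.
Yolanda's share (£141,000) passes entirely to Eira.
Paloma's share (£141,000) is divided into 3 shares of £47,000: Marisol, Ronan, and Ulric each take £47,000.

Kaspar: £141,000; Eira: £141,000; Marisol: £47,000; Ronan: £47,000; Ulric: £47,000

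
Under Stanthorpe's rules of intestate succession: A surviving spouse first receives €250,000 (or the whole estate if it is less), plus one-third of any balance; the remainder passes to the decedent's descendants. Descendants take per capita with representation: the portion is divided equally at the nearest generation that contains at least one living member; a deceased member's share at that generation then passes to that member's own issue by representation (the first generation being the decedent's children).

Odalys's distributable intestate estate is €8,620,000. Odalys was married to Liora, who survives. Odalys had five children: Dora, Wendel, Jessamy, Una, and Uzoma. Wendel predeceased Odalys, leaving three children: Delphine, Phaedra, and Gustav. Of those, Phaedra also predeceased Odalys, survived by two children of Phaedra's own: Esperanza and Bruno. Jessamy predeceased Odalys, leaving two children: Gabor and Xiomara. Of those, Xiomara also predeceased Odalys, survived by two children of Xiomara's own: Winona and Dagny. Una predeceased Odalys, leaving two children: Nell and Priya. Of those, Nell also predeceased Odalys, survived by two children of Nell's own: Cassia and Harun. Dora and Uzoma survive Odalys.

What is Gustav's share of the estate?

Liora first takes €250,000, leaving a balance of €8,370,000. Liora then takes one-third of the balance (€2,790,000), for a total of €3,040,000. The remaining €5,580,000 passes to the descendants.
The descendants' portion (€5,580,000) is divided into 5 shares of €1,116,000: Dora and Uzoma each take €1,116,000; Wendel's €1,116,000 share passes to Wendel's issue; Jessamy's €1,116,000 share passes to Jessamy's issue; Una's €1,116,000 share passes to Una's issue.
Wendel's share (€1,116,000) is divided into 3 shares of €372,000: Delphine and Gustav each take €372,000; Phaedra's €372,000 share passes to Phaedra's issue.
Phaedra's share (€372,000) is divided into 2 shares of €186,000: Esperanza and Bruno each take €186,000.
Jessamy's share (€1,116,000) is divided into 2 shares of €558,000: Gabor takes €558,000; Xiomara's €558,000 share passes to Xiomara's issue.
Xiomara's share (€558,000) is divided into 2 shares of €279,000: Winona and Dagny each take €279,000.
Una's share (€1,116,000) is divided into 2 shares of €558,000: Priya takes €558,000; Nell's €558,000 share passes to Nell's issue.
Nell's share (€558,000) is divided into 2 shares of €279,000: Cassia and Harun each take €279,000.

Gustav receives €372,000.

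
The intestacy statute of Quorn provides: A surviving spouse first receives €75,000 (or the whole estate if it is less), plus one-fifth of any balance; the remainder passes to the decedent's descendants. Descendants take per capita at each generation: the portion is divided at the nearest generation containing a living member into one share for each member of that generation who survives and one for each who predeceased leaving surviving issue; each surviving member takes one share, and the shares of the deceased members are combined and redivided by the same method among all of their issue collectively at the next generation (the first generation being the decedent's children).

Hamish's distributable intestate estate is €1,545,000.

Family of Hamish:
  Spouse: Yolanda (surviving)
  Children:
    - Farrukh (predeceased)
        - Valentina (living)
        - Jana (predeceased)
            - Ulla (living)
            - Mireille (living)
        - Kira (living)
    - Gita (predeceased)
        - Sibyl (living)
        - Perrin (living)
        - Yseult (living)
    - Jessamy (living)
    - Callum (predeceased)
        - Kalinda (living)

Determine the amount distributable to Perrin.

Yolanda first takes €75,000, leaving a balance of €1,470,000. Yolanda then takes one-fifth of the balance (€294,000), for a total of €369,000. The remaining €1,176,000 passes to the descendants.
The descendants' portion (€1,176,000) is divided at the children's generation into 4 shares of €294,000. Jessamy takes €294,000. The 3 shares of the deceased (Farrukh, Gita, and Callum) are combined into a pool of €882,000.
That pool (€882,000) is divided at the grandchildren's generation into 7 shares of €126,000. Valentina, Kira, Sibyl, Perrin, Yseult, and Kalinda each take €126,000. The remaining share for the deceased Jana (€126,000) is carried to the next generation.
That pool (€126,000) is divided at the great-grandchildren's generation equally among Ulla and Mireille: €63,000 each.

Perrin receives €126,000.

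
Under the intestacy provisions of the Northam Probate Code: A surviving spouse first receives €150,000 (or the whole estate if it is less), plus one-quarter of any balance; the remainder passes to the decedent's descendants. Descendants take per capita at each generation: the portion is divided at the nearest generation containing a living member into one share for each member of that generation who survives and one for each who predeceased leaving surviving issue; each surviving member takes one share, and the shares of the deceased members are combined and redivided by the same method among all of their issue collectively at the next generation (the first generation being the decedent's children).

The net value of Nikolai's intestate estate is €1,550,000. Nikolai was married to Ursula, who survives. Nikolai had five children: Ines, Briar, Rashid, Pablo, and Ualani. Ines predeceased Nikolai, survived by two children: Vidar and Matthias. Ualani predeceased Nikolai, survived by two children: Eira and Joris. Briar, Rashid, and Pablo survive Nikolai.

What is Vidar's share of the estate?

Ursula first takes €150,000, leaving a balance of €1,400,000. Ursula then takes one-quarter of the balance (€350,000), for a total of €500,000. The remaining €1,050,000 passes to the descendants.
The descendants' portion (€1,050,000) is divided at the children's generation into 5 shares of €210,000. Briar, Rashid, and Pablo each take €210,000. The 2 shares of the deceased (Ines and Ualani) are combined into a pool of €420,000.
That pool (€420,000) is divided at the grandchildren's generation equally among Vidar, Matthias, Eira, and Joris: €105,000 each.

Vidar receives €105,000.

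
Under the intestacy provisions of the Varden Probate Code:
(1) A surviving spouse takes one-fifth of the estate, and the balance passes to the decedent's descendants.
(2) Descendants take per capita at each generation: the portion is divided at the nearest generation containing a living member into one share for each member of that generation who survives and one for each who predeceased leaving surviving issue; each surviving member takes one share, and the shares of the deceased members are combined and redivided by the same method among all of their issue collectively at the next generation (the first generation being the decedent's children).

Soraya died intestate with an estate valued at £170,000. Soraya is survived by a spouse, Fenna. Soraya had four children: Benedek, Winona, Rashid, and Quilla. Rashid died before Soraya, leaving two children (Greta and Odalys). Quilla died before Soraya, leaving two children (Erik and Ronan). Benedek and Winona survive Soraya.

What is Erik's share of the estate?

Erik receives £17,000.

Fenna takes one-fifth of £170,000 = £34,000. The remaining £136,000 passes to the descendants.
The descendants' portion (£136,000) is divided at the children's generation into 4 shares of £34,000. Benedek and Winona each take £34,000. The 2 shares of the deceased (Rashid and Quilla) are combined into a pool of £68,000.
That pool (£68,000) is divided at the grandchildren's generation equally among Greta, Odalys, Erik, and Ronan: £17,000 each.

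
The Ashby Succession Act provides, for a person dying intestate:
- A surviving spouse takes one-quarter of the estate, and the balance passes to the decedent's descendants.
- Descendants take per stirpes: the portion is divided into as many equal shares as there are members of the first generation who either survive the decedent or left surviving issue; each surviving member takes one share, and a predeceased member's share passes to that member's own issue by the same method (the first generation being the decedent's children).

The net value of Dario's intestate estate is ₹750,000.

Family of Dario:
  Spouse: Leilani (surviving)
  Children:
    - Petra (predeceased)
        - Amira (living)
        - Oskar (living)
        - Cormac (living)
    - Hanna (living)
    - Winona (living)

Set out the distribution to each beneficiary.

Leilani takes one-quarter of ₹750,000 = ₹187,500. The remaining ₹562,500 passes to the descendants.
The descendants' portion (₹562,500) is divided into 3 shares of ₹187,500: Hanna and Winona each take ₹187,500; Petra's ₹187,500 share passes to Petra's issue.
Petra's share (₹187,500) is divided into 3 shares of ₹62,500: Amira, Oskar, and Cormac each take ₹62,500.

Leilani: ₹187,500; Amira: ₹62,500; Oskar: ₹62,500; Cormac: ₹62,500; Hanna: ₹187,500; Winona: ₹187,500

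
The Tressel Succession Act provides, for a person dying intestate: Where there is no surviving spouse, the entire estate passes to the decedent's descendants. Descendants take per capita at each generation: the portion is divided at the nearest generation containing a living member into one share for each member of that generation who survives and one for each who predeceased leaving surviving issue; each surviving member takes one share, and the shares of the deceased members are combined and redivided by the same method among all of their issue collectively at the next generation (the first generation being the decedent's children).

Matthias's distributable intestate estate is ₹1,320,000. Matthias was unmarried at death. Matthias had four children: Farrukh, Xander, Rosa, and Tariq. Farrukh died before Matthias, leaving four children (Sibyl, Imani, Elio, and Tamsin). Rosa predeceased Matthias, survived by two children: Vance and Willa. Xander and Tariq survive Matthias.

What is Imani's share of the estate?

Imani receives ₹110,000.

The entire ₹1,320,000 passes to the descendants.
That amount (₹1,320,000) is divided at the children's generation into 4 shares of ₹330,000. Xander and Tariq each take ₹330,000. The 2 shares of the deceased (Farrukh and Rosa) are combined into a pool of ₹660,000.
That pool (₹660,000) is divided at the grandchildren's generation equally among Sibyl, Imani, Elio, Tamsin, Vance, and Willa: ₹110,000 each.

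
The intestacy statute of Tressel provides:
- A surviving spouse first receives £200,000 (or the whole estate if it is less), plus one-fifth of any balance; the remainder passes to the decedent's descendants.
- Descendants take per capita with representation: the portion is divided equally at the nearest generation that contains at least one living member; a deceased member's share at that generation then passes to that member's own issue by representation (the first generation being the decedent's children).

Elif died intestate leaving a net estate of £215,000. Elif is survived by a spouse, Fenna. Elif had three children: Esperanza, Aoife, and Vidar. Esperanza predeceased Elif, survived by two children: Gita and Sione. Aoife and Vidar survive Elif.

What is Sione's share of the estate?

Sione receives £2,000.

Fenna first takes £200,000, leaving a balance of £15,000. Fenna then takes one-fifth of the balance (£3,000), for a total of £203,000. The remaining £12,000 passes to the descendants.
The descendants' portion (£12,000) is divided into 3 shares of £4,000: Aoife and Vidar each take £4,000; Esperanza's £4,000 share passes to Esperanza's issue.
Esperanza's share (£4,000) is divided into 2 shares of £2,000: Gita and Sione each take £2,000.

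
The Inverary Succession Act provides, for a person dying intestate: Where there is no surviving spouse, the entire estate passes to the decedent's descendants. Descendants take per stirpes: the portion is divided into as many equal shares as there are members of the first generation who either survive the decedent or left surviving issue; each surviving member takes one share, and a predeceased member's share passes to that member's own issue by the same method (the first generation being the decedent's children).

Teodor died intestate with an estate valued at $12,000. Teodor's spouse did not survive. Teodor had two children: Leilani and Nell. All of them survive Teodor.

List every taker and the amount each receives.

Leilani: $6,000; Nell: $6,000

The entire $12,000 passes to the descendants.
That amount ($12,000) is divided into 2 shares of $6,000: Leilani and Nell each take $6,000.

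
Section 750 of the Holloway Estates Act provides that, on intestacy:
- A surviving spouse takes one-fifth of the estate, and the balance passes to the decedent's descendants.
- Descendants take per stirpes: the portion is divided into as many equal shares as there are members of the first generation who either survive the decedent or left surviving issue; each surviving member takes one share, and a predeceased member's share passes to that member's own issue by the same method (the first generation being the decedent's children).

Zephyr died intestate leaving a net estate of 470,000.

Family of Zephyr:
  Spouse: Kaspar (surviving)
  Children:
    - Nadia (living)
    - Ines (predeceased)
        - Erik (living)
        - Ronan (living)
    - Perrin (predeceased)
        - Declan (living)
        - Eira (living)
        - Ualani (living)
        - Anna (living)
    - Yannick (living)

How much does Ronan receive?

Ronan receives 47,000.

Kaspar takes one-fifth of 470,000 = 94,000. The remaining 376,000 passes to the descendants.
The descendants' portion (376,000) is divided into 4 shares of 94,000: Nadia and Yannick each take 94,000; Ines's 94,000 share passes to Ines's issue; Perrin's 94,000 share passes to Perrin's issue.
Ines's share (94,000) is divided into 2 shares of 47,000: Erik and Ronan each take 47,000.
Perrin's share (94,000) is divided into 4 shares of 23,500: Declan, Eira, Ualani, and Anna each take 23,500.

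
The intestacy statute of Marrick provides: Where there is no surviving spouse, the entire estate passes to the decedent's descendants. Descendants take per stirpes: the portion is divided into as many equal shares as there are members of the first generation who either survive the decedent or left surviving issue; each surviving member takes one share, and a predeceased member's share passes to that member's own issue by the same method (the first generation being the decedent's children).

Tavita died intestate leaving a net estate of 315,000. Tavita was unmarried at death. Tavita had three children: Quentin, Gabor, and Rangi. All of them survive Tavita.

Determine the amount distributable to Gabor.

Gabor receives 105,000.

The entire 315,000 passes to the descendants.
That amount (315,000) is divided into 3 shares of 105,000: Quentin, Gabor, and Rangi each take 105,000.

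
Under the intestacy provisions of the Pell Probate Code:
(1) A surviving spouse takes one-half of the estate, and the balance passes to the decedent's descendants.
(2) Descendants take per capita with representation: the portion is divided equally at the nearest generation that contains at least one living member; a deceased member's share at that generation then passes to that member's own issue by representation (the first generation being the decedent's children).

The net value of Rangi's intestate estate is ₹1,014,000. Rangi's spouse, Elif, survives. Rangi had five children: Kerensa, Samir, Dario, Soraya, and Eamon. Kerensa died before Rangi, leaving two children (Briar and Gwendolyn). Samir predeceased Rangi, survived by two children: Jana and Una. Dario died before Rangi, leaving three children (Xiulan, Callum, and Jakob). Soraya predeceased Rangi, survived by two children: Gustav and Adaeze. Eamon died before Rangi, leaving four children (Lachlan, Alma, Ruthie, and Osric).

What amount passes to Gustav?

Gustav receives ₹39,000.

Elif takes one-half of ₹1,014,000 = ₹507,000. The remaining ₹507,000 passes to the descendants.
No child survives, so the initial division is made at the grandchildren's generation.
The descendants' portion (₹507,000) is divided into 13 shares of ₹39,000: Briar, Gwendolyn, Jana, Una, Xiulan, Callum, Jakob, Gustav, Adaeze, Lachlan, Alma, Ruthie, and Osric each take ₹39,000.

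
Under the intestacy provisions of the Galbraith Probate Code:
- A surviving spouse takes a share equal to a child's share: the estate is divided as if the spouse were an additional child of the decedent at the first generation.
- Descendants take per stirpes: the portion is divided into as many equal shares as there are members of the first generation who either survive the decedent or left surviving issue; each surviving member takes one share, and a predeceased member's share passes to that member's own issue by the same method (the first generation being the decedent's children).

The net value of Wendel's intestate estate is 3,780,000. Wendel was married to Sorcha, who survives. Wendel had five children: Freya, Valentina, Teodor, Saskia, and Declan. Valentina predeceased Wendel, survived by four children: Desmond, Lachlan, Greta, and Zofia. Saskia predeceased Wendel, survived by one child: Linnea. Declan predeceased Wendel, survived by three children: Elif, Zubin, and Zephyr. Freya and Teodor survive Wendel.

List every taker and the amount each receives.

The spouse counts as an additional share at the children's level, so there are 6 primary shares of 630,000. Sorcha takes one such share (630,000).
The children's combined portion (3,150,000) is divided into 5 shares of 630,000: Freya and Teodor each take 630,000; Valentina's 630,000 share passes to Valentina's issue; Saskia's 630,000 share passes to Saskia's issue; Declan's 630,000 share passes to Declan's issue.
Valentina's share (630,000) is divided into 4 shares of 157,500: Desmond, Lachlan, Greta, and Zofia each take 157,500.
Saskia's share (630,000) passes entirely to Linnea.
Declan's share (630,000) is divided into 3 shares of 210,000: Elif, Zubin, and Zephyr each take 210,000.

Sorcha: 630,000; Freya: 630,000; Desmond: 157,500; Lachlan: 157,500; Greta: 157,500; Zofia: 157,500; Teodor: 630,000; Linnea: 630,000; Elif: 210,000; Zubin: 210,000; Zephyr: 210,000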